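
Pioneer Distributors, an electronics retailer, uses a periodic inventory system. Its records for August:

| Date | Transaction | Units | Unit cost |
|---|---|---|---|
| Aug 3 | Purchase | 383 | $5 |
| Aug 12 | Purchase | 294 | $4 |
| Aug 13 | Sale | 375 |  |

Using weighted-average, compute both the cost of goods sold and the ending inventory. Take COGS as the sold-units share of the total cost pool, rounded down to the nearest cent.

COGS = $1,712.14; ending inventory = $1,378.86

Aug 13, sell 375: 375/677 × $3,091.00 → $1,712.14
Ending inventory (cost pool remaining) = $1,378.86
Check: goods available $3,091.00 = COGS $1,712.14 + ending $1,378.86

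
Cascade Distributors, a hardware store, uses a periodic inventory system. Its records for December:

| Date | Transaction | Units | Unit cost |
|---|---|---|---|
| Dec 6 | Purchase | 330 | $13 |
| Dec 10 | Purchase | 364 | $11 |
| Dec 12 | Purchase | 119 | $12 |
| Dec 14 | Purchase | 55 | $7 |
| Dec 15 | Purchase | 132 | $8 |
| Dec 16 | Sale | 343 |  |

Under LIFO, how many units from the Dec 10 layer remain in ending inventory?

Dec 16, 343 sold [LIFO — newest first]: 132 @ $8 + 55 @ $7 + 119 @ $12 + 37 @ $11 = $3,276
Ending inventory: 330 @ $13 + 327 @ $11 = $7,887
Check: goods available $11,163 = COGS $3,276 + ending $7,887

327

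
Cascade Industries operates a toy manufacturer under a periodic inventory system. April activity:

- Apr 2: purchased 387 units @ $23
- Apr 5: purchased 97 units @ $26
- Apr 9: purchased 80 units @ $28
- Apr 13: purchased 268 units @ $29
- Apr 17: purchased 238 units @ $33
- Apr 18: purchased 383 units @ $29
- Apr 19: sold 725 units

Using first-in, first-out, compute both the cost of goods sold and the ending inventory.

COGS = $18,332; ending inventory = $22,064

Apr 19, 725 sold [FIFO — oldest first]: 387 @ $23 + 97 @ $26 + 80 @ $28 + 161 @ $29 = $18,332
Ending inventory: 107 @ $29 + 238 @ $33 + 383 @ $29 = $22,064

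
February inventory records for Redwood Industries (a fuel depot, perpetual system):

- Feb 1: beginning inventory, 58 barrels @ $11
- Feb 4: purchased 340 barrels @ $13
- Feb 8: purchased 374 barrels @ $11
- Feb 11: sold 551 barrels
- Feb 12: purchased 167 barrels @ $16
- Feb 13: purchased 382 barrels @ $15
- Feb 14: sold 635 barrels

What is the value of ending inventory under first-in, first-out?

Ending inventory = $2,025

Feb 11, 551 sold [FIFO — oldest first]: 58 @ $11 + 340 @ $13 + 153 @ $11 = $6,741
Feb 14, 635 sold [FIFO — oldest first]: 221 @ $11 + 167 @ $16 + 247 @ $15 = $8,808
Total COGS = $6,741 + $8,808 = $15,549
Ending inventory: 135 @ $15 = $2,025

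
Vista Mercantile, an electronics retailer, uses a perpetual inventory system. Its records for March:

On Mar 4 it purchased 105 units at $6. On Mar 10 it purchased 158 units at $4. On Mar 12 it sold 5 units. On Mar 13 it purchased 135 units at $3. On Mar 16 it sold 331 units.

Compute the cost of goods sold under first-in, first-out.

COGS = $1,481

Mar 12, 5 sold [FIFO — oldest first]: 5 @ $6 = $30
Mar 16, 331 sold [FIFO — oldest first]: 100 @ $6 + 158 @ $4 + 73 @ $3 = $1,451
Total COGS = $30 + $1,451 = $1,481
Ending inventory: 62 @ $3 = $186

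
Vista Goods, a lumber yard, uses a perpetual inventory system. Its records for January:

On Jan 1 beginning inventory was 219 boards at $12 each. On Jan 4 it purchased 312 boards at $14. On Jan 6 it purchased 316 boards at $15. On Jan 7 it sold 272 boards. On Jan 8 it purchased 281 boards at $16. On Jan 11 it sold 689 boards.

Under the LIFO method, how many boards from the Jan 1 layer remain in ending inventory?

167

Jan 7, 272 sold [LIFO — newest first]: 272 @ $15 = $4,080
Jan 11, 689 sold [LIFO — newest first]: 281 @ $16 + 44 @ $15 + 312 @ $14 + 52 @ $12 = $10,148
Total COGS = $4,080 + $10,148 = $14,228
Ending inventory: 167 @ $12 = $2,004
Check: goods available $16,232 = COGS $14,228 + ending $2,004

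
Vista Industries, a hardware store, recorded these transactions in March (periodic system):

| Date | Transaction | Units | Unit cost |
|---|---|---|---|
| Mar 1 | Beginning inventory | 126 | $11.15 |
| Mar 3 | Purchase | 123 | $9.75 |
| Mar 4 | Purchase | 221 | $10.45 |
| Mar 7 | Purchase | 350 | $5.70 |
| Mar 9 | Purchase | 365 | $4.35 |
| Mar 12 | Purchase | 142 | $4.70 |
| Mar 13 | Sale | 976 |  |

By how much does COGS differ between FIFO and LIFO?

FIFO COGS: 126 @ $11.15 + 123 @ $9.75 + 221 @ $10.45 + 350 @ $5.70 + 156 @ $4.35 = $7,587.20
LIFO COGS: 142 @ $4.70 + 365 @ $4.35 + 350 @ $5.70 + 119 @ $10.45 = $5,493.70
Difference = |$7,587.20 − $5,493.70| = $2,093.50

$2,093.50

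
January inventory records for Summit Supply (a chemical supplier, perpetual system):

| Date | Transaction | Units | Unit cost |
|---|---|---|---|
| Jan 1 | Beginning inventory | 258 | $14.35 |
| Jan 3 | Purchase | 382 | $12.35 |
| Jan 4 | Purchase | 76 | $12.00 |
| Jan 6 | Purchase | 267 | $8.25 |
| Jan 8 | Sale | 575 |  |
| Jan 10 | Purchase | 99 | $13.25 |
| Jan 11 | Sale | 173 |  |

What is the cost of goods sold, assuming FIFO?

Jan 8, 575 sold [FIFO — oldest first]: 258 @ $14.35 + 317 @ $12.35 = $7,617.25
Jan 11, 173 sold [FIFO — oldest first]: 65 @ $12.35 + 76 @ $12.00 + 32 @ $8.25 = $1,978.75
Total COGS = $7,617.25 + $1,978.75 = $9,596.00
Ending inventory: 235 @ $8.25 + 99 @ $13.25 = $3,250.50
Check: goods available $12,846.50 = COGS $9,596.00 + ending $3,250.50

COGS = $9,596.00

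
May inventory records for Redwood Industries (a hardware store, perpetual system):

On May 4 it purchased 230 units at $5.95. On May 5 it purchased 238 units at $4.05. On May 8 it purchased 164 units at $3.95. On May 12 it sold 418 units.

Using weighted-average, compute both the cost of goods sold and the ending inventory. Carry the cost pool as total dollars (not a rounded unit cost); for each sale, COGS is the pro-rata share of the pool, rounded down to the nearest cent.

COGS = $1,971.08; ending inventory = $1,009.12

After May 4: 230 on hand, pool $1,368.50 (≈ $5.9500 each)
After May 5: 468 on hand, pool $2,332.40 (≈ $4.9838 each)
After May 8: 632 on hand, pool $2,980.20 (≈ $4.7155 each)
May 12, sell 418: 418/632 × $2,980.20 → $1,971.08
Ending inventory (cost pool remaining) = $1,009.12
Check: goods available $2,980.20 = COGS $1,971.08 + ending $1,009.12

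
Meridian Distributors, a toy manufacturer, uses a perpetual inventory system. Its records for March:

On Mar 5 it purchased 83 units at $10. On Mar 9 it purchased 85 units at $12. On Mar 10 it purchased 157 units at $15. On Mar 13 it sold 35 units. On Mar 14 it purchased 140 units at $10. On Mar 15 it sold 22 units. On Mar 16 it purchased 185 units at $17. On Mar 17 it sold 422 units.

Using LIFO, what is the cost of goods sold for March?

Mar 13, 35 sold [LIFO — newest first]: 35 @ $15 = $525
Mar 15, 22 sold [LIFO — newest first]: 22 @ $10 = $220
Mar 17, 422 sold [LIFO — newest first]: 185 @ $17 + 118 @ $10 + 119 @ $15 = $6,110
Total COGS = $525 + $220 + $6,110 = $6,855
Ending inventory: 83 @ $10 + 85 @ $12 + 3 @ $15 = $1,895

COGS = $6,855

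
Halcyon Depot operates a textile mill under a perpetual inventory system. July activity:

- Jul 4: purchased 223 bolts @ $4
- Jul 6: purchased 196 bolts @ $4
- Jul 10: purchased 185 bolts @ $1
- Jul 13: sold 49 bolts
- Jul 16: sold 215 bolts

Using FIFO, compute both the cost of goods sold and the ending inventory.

Jul 13, 49 sold [FIFO — oldest first]: 49 @ $4 = $196
Jul 16, 215 sold [FIFO — oldest first]: 174 @ $4 + 41 @ $4 = $860
Total COGS = $196 + $860 = $1,056
Ending inventory: 155 @ $4 + 185 @ $1 = $805

COGS = $1,056; ending inventory = $805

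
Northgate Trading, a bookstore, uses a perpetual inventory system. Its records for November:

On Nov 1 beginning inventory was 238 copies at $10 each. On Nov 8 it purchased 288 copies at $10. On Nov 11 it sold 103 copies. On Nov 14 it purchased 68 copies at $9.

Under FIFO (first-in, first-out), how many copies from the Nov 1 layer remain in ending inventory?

Nov 11, 103 sold [FIFO — oldest first]: 103 @ $10 = $1,030
Ending inventory: 135 @ $10 + 288 @ $10 + 68 @ $9 = $4,842
Check: goods available $5,872 = COGS $1,030 + ending $4,842

135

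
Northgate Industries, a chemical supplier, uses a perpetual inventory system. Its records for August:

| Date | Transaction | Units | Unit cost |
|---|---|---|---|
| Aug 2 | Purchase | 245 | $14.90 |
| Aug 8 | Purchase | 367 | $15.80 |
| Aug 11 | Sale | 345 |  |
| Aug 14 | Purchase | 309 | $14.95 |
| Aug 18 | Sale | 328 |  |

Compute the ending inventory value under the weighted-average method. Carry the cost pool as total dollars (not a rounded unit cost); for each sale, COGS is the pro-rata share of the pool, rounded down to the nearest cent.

Ending inventory = $3,763.90

After Aug 2: 245 on hand, pool $3,650.50 (≈ $14.9000 each)
After Aug 8: 612 on hand, pool $9,449.10 (≈ $15.4397 each)
Aug 11, sell 345: 345/612 × $9,449.10 → $5,326.69
After Aug 14: 576 on hand, pool $8,741.96 (≈ $15.1770 each)
Aug 18, sell 328: 328/576 × $8,741.96 → $4,978.06
Total COGS = $5,326.69 + $4,978.06 = $10,304.75
Ending inventory (cost pool remaining) = $3,763.90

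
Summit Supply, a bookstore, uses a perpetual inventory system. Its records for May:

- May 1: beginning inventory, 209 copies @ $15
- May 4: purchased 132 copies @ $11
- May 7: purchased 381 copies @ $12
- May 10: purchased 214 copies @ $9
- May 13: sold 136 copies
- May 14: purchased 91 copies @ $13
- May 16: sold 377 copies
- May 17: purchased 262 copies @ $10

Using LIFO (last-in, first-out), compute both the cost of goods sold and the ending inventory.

May 13, 136 sold [LIFO — newest first]: 136 @ $9 = $1,224
May 16, 377 sold [LIFO — newest first]: 91 @ $13 + 78 @ $9 + 208 @ $12 = $4,381
Total COGS = $1,224 + $4,381 = $5,605
Ending inventory: 209 @ $15 + 132 @ $11 + 173 @ $12 + 262 @ $10 = $9,283

COGS = $5,605; ending inventory = $9,283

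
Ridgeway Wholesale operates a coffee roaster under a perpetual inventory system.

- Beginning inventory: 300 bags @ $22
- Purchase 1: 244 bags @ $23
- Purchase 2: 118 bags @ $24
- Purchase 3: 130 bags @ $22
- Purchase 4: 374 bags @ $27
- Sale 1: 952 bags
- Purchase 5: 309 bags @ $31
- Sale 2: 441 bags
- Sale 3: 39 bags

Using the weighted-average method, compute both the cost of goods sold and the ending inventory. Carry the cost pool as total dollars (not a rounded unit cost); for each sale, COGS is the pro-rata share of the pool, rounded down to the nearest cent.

COGS = $36,370.88; ending inventory = $1,210.12

After Beginning: 300 on hand, pool $6,600.00 (≈ $22.0000 each)
After Purchase 1: 544 on hand, pool $12,212.00 (≈ $22.4485 each)
After Purchase 2: 662 on hand, pool $15,044.00 (≈ $22.7251 each)
After Purchase 3: 792 on hand, pool $17,904.00 (≈ $22.6061 each)
After Purchase 4: 1166 on hand, pool $28,002.00 (≈ $24.0154 each)
Sale 1, sell 952: 952/1166 × $28,002.00 → $22,862.69
After Purchase 5: 523 on hand, pool $14,718.31 (≈ $28.1421 each)
Sale 2, sell 441: 441/523 × $14,718.31 → $12,410.65
Sale 3, sell 39: 39/82 × $2,307.66 → $1,097.54
Total COGS = $22,862.69 + $12,410.65 + $1,097.54 = $36,370.88
Ending inventory (cost pool remaining) = $1,210.12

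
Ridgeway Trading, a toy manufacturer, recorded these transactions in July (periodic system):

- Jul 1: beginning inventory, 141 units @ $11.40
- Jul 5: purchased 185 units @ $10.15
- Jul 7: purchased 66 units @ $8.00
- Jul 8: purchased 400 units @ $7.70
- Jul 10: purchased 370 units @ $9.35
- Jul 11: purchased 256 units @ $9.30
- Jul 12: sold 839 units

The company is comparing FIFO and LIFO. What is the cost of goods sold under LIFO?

FIFO COGS: 141 @ $11.40 + 185 @ $10.15 + 66 @ $8.00 + 400 @ $7.70 + 47 @ $9.35 = $7,532.60
LIFO COGS: 256 @ $9.30 + 370 @ $9.35 + 213 @ $7.70 = $7,480.40

COGS = $7,480.40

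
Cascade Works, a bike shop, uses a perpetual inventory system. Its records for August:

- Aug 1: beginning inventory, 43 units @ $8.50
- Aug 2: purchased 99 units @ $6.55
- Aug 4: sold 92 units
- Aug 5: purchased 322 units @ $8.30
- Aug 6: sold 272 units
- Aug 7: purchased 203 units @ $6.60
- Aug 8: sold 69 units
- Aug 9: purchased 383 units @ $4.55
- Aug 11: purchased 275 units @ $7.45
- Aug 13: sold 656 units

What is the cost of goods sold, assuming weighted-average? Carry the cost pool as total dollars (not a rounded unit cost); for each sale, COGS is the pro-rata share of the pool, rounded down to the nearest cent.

COGS = $7,374.48

After Aug 1: 43 on hand, pool $365.50 (≈ $8.5000 each)
After Aug 2: 142 on hand, pool $1,013.95 (≈ $7.1405 each)
Aug 4, sell 92: 92/142 × $1,013.95 → $656.92
After Aug 5: 372 on hand, pool $3,029.63 (≈ $8.1442 each)
Aug 6, sell 272: 272/372 × $3,029.63 → $2,215.21
After Aug 7: 303 on hand, pool $2,154.22 (≈ $7.1096 each)
Aug 8, sell 69: 69/303 × $2,154.22 → $490.56
After Aug 9: 617 on hand, pool $3,406.31 (≈ $5.5208 each)
After Aug 11: 892 on hand, pool $5,455.06 (≈ $6.1155 each)
Aug 13, sell 656: 656/892 × $5,455.06 → $4,011.79
Total COGS = $656.92 + $2,215.21 + $490.56 + $4,011.79 = $7,374.48
Ending inventory (cost pool remaining) = $1,443.27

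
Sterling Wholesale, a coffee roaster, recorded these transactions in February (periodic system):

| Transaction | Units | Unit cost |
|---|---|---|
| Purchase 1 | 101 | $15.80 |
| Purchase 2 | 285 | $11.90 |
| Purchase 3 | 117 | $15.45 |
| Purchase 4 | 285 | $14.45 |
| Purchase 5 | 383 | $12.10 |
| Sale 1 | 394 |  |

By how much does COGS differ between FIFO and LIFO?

FIFO COGS: 101 @ $15.80 + 285 @ $11.90 + 8 @ $15.45 = $5,110.90
LIFO COGS: 383 @ $12.10 + 11 @ $14.45 = $4,793.25
Difference = |$5,110.90 − $4,793.25| = $317.65

$317.65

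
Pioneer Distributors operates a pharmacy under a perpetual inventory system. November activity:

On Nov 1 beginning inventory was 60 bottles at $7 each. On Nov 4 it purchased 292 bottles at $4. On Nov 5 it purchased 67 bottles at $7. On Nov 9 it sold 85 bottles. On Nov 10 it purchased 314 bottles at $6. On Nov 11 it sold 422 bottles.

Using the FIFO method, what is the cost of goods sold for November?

Nov 9, 85 sold [FIFO — oldest first]: 60 @ $7 + 25 @ $4 = $520
Nov 11, 422 sold [FIFO — oldest first]: 267 @ $4 + 67 @ $7 + 88 @ $6 = $2,065
Total COGS = $520 + $2,065 = $2,585
Ending inventory: 226 @ $6 = $1,356

COGS = $2,585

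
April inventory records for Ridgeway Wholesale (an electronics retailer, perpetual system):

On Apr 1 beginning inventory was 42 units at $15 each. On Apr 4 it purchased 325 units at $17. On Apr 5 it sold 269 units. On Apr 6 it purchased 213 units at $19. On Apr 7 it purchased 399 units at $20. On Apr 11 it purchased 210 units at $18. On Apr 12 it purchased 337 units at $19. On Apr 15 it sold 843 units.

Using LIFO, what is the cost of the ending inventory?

Apr 5, 269 sold [LIFO — newest first]: 269 @ $17 = $4,573
Apr 15, 843 sold [LIFO — newest first]: 337 @ $19 + 210 @ $18 + 296 @ $20 = $16,103
Total COGS = $4,573 + $16,103 = $20,676
Ending inventory: 42 @ $15 + 56 @ $17 + 213 @ $19 + 103 @ $20 = $7,689
Check: goods available $28,365 = COGS $20,676 + ending $7,689

Ending inventory = $7,689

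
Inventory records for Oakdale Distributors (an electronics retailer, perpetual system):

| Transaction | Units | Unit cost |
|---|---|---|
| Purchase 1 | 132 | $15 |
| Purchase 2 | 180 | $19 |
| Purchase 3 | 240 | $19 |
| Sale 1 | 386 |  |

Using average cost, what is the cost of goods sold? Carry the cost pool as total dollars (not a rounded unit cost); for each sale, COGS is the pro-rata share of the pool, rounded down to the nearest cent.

COGS = $6,964.78

After Purchase 1: 132 on hand, pool $1,980.00 (≈ $15.0000 each)
After Purchase 2: 312 on hand, pool $5,400.00 (≈ $17.3077 each)
After Purchase 3: 552 on hand, pool $9,960.00 (≈ $18.0435 each)
Sale 1, sell 386: 386/552 × $9,960.00 → $6,964.78
Ending inventory (cost pool remaining) = $2,995.22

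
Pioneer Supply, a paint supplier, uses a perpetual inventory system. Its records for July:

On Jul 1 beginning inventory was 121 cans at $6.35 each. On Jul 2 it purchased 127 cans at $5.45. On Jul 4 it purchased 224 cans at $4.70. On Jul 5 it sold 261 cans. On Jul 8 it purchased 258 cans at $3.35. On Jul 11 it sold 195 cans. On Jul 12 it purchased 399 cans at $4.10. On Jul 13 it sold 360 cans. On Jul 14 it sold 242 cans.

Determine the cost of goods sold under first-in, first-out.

Jul 5, 261 sold [FIFO — oldest first]: 121 @ $6.35 + 127 @ $5.45 + 13 @ $4.70 = $1,521.60
Jul 11, 195 sold [FIFO — oldest first]: 195 @ $4.70 = $916.50
Jul 13, 360 sold [FIFO — oldest first]: 16 @ $4.70 + 258 @ $3.35 + 86 @ $4.10 = $1,292.10
Jul 14, 242 sold [FIFO — oldest first]: 242 @ $4.10 = $992.20
Total COGS = $1,521.60 + $916.50 + $1,292.10 + $992.20 = $4,722.40
Ending inventory: 71 @ $4.10 = $291.10

COGS = $4,722.40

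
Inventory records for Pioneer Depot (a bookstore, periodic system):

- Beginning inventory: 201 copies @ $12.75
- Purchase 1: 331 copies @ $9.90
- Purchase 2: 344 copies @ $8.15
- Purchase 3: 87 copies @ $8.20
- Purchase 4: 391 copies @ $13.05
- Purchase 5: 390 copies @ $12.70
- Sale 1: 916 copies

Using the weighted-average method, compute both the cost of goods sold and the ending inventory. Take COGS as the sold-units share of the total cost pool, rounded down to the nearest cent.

Sale 1, sell 916: 916/1744 × $19,412.20 → $10,195.85
Ending inventory (cost pool remaining) = $9,216.35

COGS = $10,195.85; ending inventory = $9,216.35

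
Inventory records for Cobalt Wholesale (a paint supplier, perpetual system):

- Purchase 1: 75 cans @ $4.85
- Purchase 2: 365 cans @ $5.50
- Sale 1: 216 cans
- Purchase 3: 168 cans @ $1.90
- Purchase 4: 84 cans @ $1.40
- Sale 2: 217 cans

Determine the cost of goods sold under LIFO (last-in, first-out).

Sale 1 (216) [LIFO — newest first]: 216 @ $5.50 = $1,188.00
Sale 2 (217) [LIFO — newest first]: 84 @ $1.40 + 133 @ $1.90 = $370.30
Total COGS = $1,188.00 + $370.30 = $1,558.30
Ending inventory: 75 @ $4.85 + 149 @ $5.50 + 35 @ $1.90 = $1,249.75
Check: goods available $2,808.05 = COGS $1,558.30 + ending $1,249.75

COGS = $1,558.30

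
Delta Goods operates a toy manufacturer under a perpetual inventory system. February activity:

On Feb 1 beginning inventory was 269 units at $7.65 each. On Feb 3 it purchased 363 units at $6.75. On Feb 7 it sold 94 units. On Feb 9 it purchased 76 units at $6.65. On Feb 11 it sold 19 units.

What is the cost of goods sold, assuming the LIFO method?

COGS = $760.85

Feb 7, 94 sold [LIFO — newest first]: 94 @ $6.75 = $634.50
Feb 11, 19 sold [LIFO — newest first]: 19 @ $6.65 = $126.35
Total COGS = $634.50 + $126.35 = $760.85
Ending inventory: 269 @ $7.65 + 269 @ $6.75 + 57 @ $6.65 = $4,252.65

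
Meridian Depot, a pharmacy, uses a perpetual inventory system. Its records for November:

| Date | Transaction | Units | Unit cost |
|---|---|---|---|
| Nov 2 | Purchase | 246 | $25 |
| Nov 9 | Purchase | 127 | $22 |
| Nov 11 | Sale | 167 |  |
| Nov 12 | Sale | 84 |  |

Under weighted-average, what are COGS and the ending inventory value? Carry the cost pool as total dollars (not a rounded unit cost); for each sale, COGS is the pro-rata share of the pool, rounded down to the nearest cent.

After Nov 2: 246 on hand, pool $6,150.00 (≈ $25.0000 each)
After Nov 9: 373 on hand, pool $8,944.00 (≈ $23.9786 each)
Nov 11, sell 167: 167/373 × $8,944.00 → $4,004.41
Nov 12, sell 84: 84/206 × $4,939.59 → $2,014.20
Total COGS = $4,004.41 + $2,014.20 = $6,018.61
Ending inventory (cost pool remaining) = $2,925.39
Check: goods available $8,944.00 = COGS $6,018.61 + ending $2,925.39

COGS = $6,018.61; ending inventory = $2,925.39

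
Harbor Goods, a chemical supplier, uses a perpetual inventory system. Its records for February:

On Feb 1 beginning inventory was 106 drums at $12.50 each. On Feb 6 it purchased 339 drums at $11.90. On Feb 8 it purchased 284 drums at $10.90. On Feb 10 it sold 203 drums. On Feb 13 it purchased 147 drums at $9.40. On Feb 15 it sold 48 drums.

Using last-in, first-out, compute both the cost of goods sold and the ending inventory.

Feb 10, 203 sold [LIFO — newest first]: 203 @ $10.90 = $2,212.70
Feb 15, 48 sold [LIFO — newest first]: 48 @ $9.40 = $451.20
Total COGS = $2,212.70 + $451.20 = $2,663.90
Ending inventory: 106 @ $12.50 + 339 @ $11.90 + 81 @ $10.90 + 99 @ $9.40 = $7,172.60

COGS = $2,663.90; ending inventory = $7,172.60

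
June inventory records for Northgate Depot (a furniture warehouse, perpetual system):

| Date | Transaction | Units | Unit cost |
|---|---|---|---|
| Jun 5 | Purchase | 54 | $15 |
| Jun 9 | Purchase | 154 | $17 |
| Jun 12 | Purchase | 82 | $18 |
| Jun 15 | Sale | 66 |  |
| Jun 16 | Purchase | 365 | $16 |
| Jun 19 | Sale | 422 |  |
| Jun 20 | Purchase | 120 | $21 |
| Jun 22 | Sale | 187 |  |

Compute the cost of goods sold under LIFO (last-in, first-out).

Jun 15, 66 sold [LIFO — newest first]: 66 @ $18 = $1,188
Jun 19, 422 sold [LIFO — newest first]: 365 @ $16 + 16 @ $18 + 41 @ $17 = $6,825
Jun 22, 187 sold [LIFO — newest first]: 120 @ $21 + 67 @ $17 = $3,659
Total COGS = $1,188 + $6,825 + $3,659 = $11,672
Ending inventory: 54 @ $15 + 46 @ $17 = $1,592
Check: goods available $13,264 = COGS $11,672 + ending $1,592

COGS = $11,672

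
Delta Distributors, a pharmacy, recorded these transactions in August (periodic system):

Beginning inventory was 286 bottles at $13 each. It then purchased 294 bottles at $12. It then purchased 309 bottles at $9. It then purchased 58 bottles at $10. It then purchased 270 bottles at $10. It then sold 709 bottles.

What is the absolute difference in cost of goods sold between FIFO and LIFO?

FIFO COGS: 286 @ $13 + 294 @ $12 + 129 @ $9 = $8,407
LIFO COGS: 270 @ $10 + 58 @ $10 + 309 @ $9 + 72 @ $12 = $6,925
Difference = |$8,407 − $6,925| = $1,482

$1,482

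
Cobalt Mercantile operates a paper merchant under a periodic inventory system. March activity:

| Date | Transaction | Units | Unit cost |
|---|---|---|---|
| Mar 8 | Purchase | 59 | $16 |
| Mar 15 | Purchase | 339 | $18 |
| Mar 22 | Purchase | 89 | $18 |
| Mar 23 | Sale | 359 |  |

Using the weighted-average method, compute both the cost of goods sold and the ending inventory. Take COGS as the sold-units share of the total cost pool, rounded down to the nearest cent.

Mar 23, sell 359: 359/487 × $8,648.00 → $6,375.01
Ending inventory (cost pool remaining) = $2,272.99
Check: goods available $8,648.00 = COGS $6,375.01 + ending $2,272.99

COGS = $6,375.01; ending inventory = $2,272.99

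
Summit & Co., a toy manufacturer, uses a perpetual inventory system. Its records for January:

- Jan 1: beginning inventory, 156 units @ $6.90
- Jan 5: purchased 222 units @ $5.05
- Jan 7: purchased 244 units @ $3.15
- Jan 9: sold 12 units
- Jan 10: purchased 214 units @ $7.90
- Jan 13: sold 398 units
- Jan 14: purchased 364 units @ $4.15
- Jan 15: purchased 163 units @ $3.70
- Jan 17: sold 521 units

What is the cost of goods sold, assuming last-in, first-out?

COGS = $4,396.80

Jan 9, 12 sold [LIFO — newest first]: 12 @ $3.15 = $37.80
Jan 13, 398 sold [LIFO — newest first]: 214 @ $7.90 + 184 @ $3.15 = $2,270.20
Jan 17, 521 sold [LIFO — newest first]: 163 @ $3.70 + 358 @ $4.15 = $2,088.80
Total COGS = $37.80 + $2,270.20 + $2,088.80 = $4,396.80
Ending inventory: 156 @ $6.90 + 222 @ $5.05 + 48 @ $3.15 + 6 @ $4.15 = $2,373.60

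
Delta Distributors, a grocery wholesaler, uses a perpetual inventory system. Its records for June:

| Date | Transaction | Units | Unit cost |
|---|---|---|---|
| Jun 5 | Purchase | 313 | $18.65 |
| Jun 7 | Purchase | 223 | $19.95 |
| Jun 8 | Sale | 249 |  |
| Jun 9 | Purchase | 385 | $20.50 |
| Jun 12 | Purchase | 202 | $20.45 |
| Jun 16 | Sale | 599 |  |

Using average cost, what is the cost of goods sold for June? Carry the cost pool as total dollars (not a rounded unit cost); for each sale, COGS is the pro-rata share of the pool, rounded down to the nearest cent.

COGS = $16,793.59

After Jun 5: 313 on hand, pool $5,837.45 (≈ $18.6500 each)
After Jun 7: 536 on hand, pool $10,286.30 (≈ $19.1909 each)
Jun 8, sell 249: 249/536 × $10,286.30 → $4,778.52
After Jun 9: 672 on hand, pool $13,400.28 (≈ $19.9409 each)
After Jun 12: 874 on hand, pool $17,531.18 (≈ $20.0586 each)
Jun 16, sell 599: 599/874 × $17,531.18 → $12,015.07
Total COGS = $4,778.52 + $12,015.07 = $16,793.59
Ending inventory (cost pool remaining) = $5,516.11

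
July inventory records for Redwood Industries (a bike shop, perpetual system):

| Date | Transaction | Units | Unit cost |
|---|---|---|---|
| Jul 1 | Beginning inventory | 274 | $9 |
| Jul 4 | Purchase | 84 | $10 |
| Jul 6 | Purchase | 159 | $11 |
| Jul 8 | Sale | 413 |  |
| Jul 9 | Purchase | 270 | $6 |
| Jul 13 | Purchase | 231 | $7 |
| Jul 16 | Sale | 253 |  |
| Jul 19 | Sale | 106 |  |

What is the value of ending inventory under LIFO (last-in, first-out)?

Ending inventory = $1,788

Jul 8, 413 sold [LIFO — newest first]: 159 @ $11 + 84 @ $10 + 170 @ $9 = $4,119
Jul 16, 253 sold [LIFO — newest first]: 231 @ $7 + 22 @ $6 = $1,749
Jul 19, 106 sold [LIFO — newest first]: 106 @ $6 = $636
Total COGS = $4,119 + $1,749 + $636 = $6,504
Ending inventory: 104 @ $9 + 142 @ $6 = $1,788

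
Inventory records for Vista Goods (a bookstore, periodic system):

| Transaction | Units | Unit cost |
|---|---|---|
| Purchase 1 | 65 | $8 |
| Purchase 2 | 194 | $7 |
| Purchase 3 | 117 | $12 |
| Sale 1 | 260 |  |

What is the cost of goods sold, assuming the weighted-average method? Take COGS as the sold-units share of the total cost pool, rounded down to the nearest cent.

COGS = $2,269.46

Sale 1, sell 260: 260/376 × $3,282.00 → $2,269.46
Ending inventory (cost pool remaining) = $1,012.54
Check: goods available $3,282.00 = COGS $2,269.46 + ending $1,012.54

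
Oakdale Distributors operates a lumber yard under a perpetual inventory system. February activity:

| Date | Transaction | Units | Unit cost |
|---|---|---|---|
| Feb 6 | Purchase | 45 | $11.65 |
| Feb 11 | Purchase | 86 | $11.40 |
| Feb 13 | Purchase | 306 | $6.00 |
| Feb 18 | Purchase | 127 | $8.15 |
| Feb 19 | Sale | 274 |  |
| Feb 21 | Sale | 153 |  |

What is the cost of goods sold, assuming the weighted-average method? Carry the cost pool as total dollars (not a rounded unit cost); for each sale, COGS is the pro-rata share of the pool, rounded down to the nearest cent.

After Feb 6: 45 on hand, pool $524.25 (≈ $11.6500 each)
After Feb 11: 131 on hand, pool $1,504.65 (≈ $11.4859 each)
After Feb 13: 437 on hand, pool $3,340.65 (≈ $7.6445 each)
After Feb 18: 564 on hand, pool $4,375.70 (≈ $7.7583 each)
Feb 19, sell 274: 274/564 × $4,375.70 → $2,125.78
Feb 21, sell 153: 153/290 × $2,249.92 → $1,187.02
Total COGS = $2,125.78 + $1,187.02 = $3,312.80
Ending inventory (cost pool remaining) = $1,062.90

COGS = $3,312.80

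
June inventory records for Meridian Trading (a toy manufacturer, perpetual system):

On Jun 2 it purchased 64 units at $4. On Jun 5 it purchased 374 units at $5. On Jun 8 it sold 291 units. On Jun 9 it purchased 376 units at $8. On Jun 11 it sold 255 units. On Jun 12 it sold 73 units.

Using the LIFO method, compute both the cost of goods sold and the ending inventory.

Jun 8, 291 sold [LIFO — newest first]: 291 @ $5 = $1,455
Jun 11, 255 sold [LIFO — newest first]: 255 @ $8 = $2,040
Jun 12, 73 sold [LIFO — newest first]: 73 @ $8 = $584
Total COGS = $1,455 + $2,040 + $584 = $4,079
Ending inventory: 64 @ $4 + 83 @ $5 + 48 @ $8 = $1,055
Check: goods available $5,134 = COGS $4,079 + ending $1,055

COGS = $4,079; ending inventory = $1,055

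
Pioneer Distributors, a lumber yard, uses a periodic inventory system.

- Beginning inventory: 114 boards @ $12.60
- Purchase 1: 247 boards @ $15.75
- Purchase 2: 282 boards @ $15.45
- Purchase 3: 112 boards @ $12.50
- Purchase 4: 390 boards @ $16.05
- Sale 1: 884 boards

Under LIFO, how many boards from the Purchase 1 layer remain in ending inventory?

147

Sale 1 (884) [LIFO — newest first]: 390 @ $16.05 + 112 @ $12.50 + 282 @ $15.45 + 100 @ $15.75 = $13,591.40
Ending inventory: 114 @ $12.60 + 147 @ $15.75 = $3,751.65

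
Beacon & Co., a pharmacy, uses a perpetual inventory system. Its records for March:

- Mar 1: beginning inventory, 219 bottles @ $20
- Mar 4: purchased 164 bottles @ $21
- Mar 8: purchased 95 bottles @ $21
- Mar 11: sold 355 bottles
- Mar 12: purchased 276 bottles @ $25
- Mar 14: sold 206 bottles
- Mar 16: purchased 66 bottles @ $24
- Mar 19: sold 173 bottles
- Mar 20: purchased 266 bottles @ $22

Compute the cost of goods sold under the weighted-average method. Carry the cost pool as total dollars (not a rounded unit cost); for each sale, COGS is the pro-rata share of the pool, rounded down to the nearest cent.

COGS = $16,262.98

After Mar 1: 219 on hand, pool $4,380.00 (≈ $20.0000 each)
After Mar 4: 383 on hand, pool $7,824.00 (≈ $20.4282 each)
After Mar 8: 478 on hand, pool $9,819.00 (≈ $20.5418 each)
Mar 11, sell 355: 355/478 × $9,819.00 → $7,292.35
After Mar 12: 399 on hand, pool $9,426.65 (≈ $23.6257 each)
Mar 14, sell 206: 206/399 × $9,426.65 → $4,866.89
After Mar 16: 259 on hand, pool $6,143.76 (≈ $23.7211 each)
Mar 19, sell 173: 173/259 × $6,143.76 → $4,103.74
After Mar 20: 352 on hand, pool $7,892.02 (≈ $22.4205 each)
Total COGS = $7,292.35 + $4,866.89 + $4,103.74 = $16,262.98
Ending inventory (cost pool remaining) = $7,892.02
Check: goods available $24,155.00 = COGS $16,262.98 + ending $7,892.02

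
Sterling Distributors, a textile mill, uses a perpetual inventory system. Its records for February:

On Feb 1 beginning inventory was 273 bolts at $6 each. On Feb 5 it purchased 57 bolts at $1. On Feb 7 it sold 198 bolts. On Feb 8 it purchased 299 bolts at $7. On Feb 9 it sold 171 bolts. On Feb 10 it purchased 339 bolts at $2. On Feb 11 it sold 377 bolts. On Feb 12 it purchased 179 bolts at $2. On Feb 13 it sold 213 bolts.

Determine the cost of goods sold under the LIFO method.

COGS = $3,640

Feb 7, 198 sold [LIFO — newest first]: 57 @ $1 + 141 @ $6 = $903
Feb 9, 171 sold [LIFO — newest first]: 171 @ $7 = $1,197
Feb 11, 377 sold [LIFO — newest first]: 339 @ $2 + 38 @ $7 = $944
Feb 13, 213 sold [LIFO — newest first]: 179 @ $2 + 34 @ $7 = $596
Total COGS = $903 + $1,197 + $944 + $596 = $3,640
Ending inventory: 132 @ $6 + 56 @ $7 = $1,184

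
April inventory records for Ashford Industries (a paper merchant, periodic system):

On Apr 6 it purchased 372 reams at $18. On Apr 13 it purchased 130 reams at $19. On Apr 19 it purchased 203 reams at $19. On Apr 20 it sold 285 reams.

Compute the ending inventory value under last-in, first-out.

Ending inventory = $7,608

Apr 20, 285 sold [LIFO — newest first]: 203 @ $19 + 82 @ $19 = $5,415
Ending inventory: 372 @ $18 + 48 @ $19 = $7,608
Check: goods available $13,023 = COGS $5,415 + ending $7,608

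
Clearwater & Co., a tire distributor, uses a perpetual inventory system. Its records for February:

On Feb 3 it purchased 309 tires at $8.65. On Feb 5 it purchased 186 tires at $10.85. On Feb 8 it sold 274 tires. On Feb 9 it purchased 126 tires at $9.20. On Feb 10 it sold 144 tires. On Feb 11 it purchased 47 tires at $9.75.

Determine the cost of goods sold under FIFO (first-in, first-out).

Feb 8, 274 sold [FIFO — oldest first]: 274 @ $8.65 = $2,370.10
Feb 10, 144 sold [FIFO — oldest first]: 35 @ $8.65 + 109 @ $10.85 = $1,485.40
Total COGS = $2,370.10 + $1,485.40 = $3,855.50
Ending inventory: 77 @ $10.85 + 126 @ $9.20 + 47 @ $9.75 = $2,452.90
Check: goods available $6,308.40 = COGS $3,855.50 + ending $2,452.90

COGS = $3,855.50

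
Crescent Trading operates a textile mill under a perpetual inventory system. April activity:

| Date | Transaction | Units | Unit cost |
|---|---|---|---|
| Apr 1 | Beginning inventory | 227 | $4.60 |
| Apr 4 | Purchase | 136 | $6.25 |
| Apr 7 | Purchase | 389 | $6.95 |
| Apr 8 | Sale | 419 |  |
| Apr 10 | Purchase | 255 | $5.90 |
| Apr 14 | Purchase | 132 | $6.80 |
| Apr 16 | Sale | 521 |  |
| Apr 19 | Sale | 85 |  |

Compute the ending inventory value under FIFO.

Ending inventory = $775.20

Apr 8, 419 sold [FIFO — oldest first]: 227 @ $4.60 + 136 @ $6.25 + 56 @ $6.95 = $2,283.40
Apr 16, 521 sold [FIFO — oldest first]: 333 @ $6.95 + 188 @ $5.90 = $3,423.55
Apr 19, 85 sold [FIFO — oldest first]: 67 @ $5.90 + 18 @ $6.80 = $517.70
Total COGS = $2,283.40 + $3,423.55 + $517.70 = $6,224.65
Ending inventory: 114 @ $6.80 = $775.20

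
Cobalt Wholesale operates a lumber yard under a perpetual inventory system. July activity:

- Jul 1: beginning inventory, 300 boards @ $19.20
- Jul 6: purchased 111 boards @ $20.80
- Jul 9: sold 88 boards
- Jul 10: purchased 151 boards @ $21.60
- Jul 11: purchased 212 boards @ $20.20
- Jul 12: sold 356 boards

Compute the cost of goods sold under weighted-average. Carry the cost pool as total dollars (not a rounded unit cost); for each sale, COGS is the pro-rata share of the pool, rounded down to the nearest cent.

After Jul 1: 300 on hand, pool $5,760.00 (≈ $19.2000 each)
After Jul 6: 411 on hand, pool $8,068.80 (≈ $19.6321 each)
Jul 9, sell 88: 88/411 × $8,068.80 → $1,727.62
After Jul 10: 474 on hand, pool $9,602.78 (≈ $20.2590 each)
After Jul 11: 686 on hand, pool $13,885.18 (≈ $20.2408 each)
Jul 12, sell 356: 356/686 × $13,885.18 → $7,205.72
Total COGS = $1,727.62 + $7,205.72 = $8,933.34
Ending inventory (cost pool remaining) = $6,679.46
Check: goods available $15,612.80 = COGS $8,933.34 + ending $6,679.46

COGS = $8,933.34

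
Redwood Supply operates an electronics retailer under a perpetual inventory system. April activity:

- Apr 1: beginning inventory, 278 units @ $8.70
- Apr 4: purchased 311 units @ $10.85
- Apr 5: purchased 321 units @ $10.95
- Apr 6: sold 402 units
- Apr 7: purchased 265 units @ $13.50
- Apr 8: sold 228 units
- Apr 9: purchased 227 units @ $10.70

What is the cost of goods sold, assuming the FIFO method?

COGS = $6,241.90

Apr 6, 402 sold [FIFO — oldest first]: 278 @ $8.70 + 124 @ $10.85 = $3,764.00
Apr 8, 228 sold [FIFO — oldest first]: 187 @ $10.85 + 41 @ $10.95 = $2,477.90
Total COGS = $3,764.00 + $2,477.90 = $6,241.90
Ending inventory: 280 @ $10.95 + 265 @ $13.50 + 227 @ $10.70 = $9,072.40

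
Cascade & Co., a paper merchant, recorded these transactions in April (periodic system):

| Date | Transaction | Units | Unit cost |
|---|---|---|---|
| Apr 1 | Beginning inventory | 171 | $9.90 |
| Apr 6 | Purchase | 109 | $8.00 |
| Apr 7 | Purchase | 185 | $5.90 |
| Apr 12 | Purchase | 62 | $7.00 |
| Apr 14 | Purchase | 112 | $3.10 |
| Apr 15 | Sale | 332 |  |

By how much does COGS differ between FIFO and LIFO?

FIFO COGS: 171 @ $9.90 + 109 @ $8.00 + 52 @ $5.90 = $2,871.70
LIFO COGS: 112 @ $3.10 + 62 @ $7.00 + 158 @ $5.90 = $1,713.40
Difference = |$2,871.70 − $1,713.40| = $1,158.30

$1,158.30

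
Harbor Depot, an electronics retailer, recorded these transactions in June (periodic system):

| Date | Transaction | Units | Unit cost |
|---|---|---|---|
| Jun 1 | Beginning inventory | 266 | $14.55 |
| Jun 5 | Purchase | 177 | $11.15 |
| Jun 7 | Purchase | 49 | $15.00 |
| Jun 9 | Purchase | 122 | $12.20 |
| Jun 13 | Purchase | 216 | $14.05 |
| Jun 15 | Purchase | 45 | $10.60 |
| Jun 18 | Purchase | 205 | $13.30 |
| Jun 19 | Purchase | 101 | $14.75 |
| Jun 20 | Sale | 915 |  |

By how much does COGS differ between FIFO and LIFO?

$186.05

FIFO COGS: 266 @ $14.55 + 177 @ $11.15 + 49 @ $15.00 + 122 @ $12.20 + 216 @ $14.05 + 45 @ $10.60 + 40 @ $13.30 = $12,111.05
LIFO COGS: 101 @ $14.75 + 205 @ $13.30 + 45 @ $10.60 + 216 @ $14.05 + 122 @ $12.20 + 49 @ $15.00 + 177 @ $11.15 = $11,925.00
Difference = |$12,111.05 − $11,925.00| = $186.05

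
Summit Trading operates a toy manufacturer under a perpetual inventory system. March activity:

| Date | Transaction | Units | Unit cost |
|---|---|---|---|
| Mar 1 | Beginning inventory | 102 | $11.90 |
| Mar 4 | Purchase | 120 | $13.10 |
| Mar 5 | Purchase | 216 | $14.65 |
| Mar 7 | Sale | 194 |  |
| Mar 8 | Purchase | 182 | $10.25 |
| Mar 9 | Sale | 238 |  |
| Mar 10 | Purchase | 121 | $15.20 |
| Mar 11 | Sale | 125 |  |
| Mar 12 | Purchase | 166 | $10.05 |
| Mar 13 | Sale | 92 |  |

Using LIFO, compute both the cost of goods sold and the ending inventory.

Mar 7, 194 sold [LIFO — newest first]: 194 @ $14.65 = $2,842.10
Mar 9, 238 sold [LIFO — newest first]: 182 @ $10.25 + 22 @ $14.65 + 34 @ $13.10 = $2,633.20
Mar 11, 125 sold [LIFO — newest first]: 121 @ $15.20 + 4 @ $13.10 = $1,891.60
Mar 13, 92 sold [LIFO — newest first]: 92 @ $10.05 = $924.60
Total COGS = $2,842.10 + $2,633.20 + $1,891.60 + $924.60 = $8,291.50
Ending inventory: 102 @ $11.90 + 82 @ $13.10 + 74 @ $10.05 = $3,031.70

COGS = $8,291.50; ending inventory = $3,031.70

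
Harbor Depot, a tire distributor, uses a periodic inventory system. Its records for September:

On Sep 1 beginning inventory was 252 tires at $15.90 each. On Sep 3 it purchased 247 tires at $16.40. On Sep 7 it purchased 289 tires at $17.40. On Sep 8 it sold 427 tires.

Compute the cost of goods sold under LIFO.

Sep 8, 427 sold [LIFO — newest first]: 289 @ $17.40 + 138 @ $16.40 = $7,291.80
Ending inventory: 252 @ $15.90 + 109 @ $16.40 = $5,794.40

COGS = $7,291.80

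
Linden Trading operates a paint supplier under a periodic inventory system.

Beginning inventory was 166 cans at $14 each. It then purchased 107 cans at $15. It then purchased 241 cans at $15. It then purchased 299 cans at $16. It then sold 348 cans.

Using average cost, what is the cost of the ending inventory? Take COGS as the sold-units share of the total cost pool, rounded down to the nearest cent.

Sale 1, sell 348: 348/813 × $12,328.00 → $5,276.92
Ending inventory (cost pool remaining) = $7,051.08

Ending inventory = $7,051.08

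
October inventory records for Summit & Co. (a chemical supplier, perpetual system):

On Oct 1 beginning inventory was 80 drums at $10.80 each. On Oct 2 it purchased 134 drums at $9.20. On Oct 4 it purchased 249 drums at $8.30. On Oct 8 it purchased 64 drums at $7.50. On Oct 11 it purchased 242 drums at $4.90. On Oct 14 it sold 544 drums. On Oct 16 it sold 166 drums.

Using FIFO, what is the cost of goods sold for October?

COGS = $5,540.20

Oct 14, 544 sold [FIFO — oldest first]: 80 @ $10.80 + 134 @ $9.20 + 249 @ $8.30 + 64 @ $7.50 + 17 @ $4.90 = $4,726.80
Oct 16, 166 sold [FIFO — oldest first]: 166 @ $4.90 = $813.40
Total COGS = $4,726.80 + $813.40 = $5,540.20
Ending inventory: 59 @ $4.90 = $289.10
Check: goods available $5,829.30 = COGS $5,540.20 + ending $289.10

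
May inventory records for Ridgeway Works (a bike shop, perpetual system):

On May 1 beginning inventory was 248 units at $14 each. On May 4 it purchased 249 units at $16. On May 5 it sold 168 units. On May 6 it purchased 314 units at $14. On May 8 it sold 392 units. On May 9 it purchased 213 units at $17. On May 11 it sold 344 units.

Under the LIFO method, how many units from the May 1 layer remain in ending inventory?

120

May 5, 168 sold [LIFO — newest first]: 168 @ $16 = $2,688
May 8, 392 sold [LIFO — newest first]: 314 @ $14 + 78 @ $16 = $5,644
May 11, 344 sold [LIFO — newest first]: 213 @ $17 + 3 @ $16 + 128 @ $14 = $5,461
Total COGS = $2,688 + $5,644 + $5,461 = $13,793
Ending inventory: 120 @ $14 = $1,680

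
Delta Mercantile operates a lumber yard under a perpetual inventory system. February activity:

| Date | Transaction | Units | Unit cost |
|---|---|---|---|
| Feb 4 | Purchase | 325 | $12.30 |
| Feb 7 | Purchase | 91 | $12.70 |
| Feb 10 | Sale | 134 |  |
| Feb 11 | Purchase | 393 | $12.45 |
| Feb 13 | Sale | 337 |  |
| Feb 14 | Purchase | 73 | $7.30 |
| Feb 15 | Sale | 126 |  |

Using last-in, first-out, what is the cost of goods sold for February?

Feb 10, 134 sold [LIFO — newest first]: 91 @ $12.70 + 43 @ $12.30 = $1,684.60
Feb 13, 337 sold [LIFO — newest first]: 337 @ $12.45 = $4,195.65
Feb 15, 126 sold [LIFO — newest first]: 73 @ $7.30 + 53 @ $12.45 = $1,192.75
Total COGS = $1,684.60 + $4,195.65 + $1,192.75 = $7,073.00
Ending inventory: 282 @ $12.30 + 3 @ $12.45 = $3,505.95

COGS = $7,073.00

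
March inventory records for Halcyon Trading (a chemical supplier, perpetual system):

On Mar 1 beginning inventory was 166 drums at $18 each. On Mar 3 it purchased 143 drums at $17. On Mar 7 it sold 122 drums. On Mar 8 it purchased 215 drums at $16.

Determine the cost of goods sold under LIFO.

Mar 7, 122 sold [LIFO — newest first]: 122 @ $17 = $2,074
Ending inventory: 166 @ $18 + 21 @ $17 + 215 @ $16 = $6,785

COGS = $2,074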